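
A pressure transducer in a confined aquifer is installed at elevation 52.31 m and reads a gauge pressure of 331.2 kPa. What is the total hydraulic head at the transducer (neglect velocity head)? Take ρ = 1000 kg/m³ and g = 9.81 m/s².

h ≈ 86.07 m

ψ = P/(ρg) = 331.2×1000 / (1000 × 9.81) = 33.76 m.
h = z + ψ = 52.31 + 33.76 = 86.07 m.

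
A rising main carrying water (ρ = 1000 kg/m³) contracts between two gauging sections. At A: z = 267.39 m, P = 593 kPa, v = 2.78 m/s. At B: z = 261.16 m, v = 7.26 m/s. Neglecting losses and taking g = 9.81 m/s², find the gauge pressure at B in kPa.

P₂ ≈ 632 kPa

Pressure head at A: ψ₁ = P₁/(ρg) = 593×1000 / (1000 × 9.81) = 60.45 m.
Velocity heads: v₁²/2g = 2.78²/19.62 = 0.394 m; v₂²/2g = 7.26²/19.62 = 2.686 m.
Total head H = z₁ + ψ₁ + v₁²/2g = 267.39 + 60.45 + 0.394 = 328.23 m.
ψ₂ = H − z₂ − v₂²/2g = 328.23 − 261.16 − 2.686 = 64.38 m.
P₂ = ρgψ₂ = 1000 × 9.81 × 64.38 ≈ 632 kPa.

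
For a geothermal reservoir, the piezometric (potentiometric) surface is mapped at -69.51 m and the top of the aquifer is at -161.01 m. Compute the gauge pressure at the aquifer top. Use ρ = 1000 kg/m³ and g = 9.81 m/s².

P ≈ 898 kPa

Pressure head at the aquifer top: ψ = h − z = -69.51 − (-161.01) = 91.50 m.
P = ρgψ = 1000 × 9.81 × 91.50 = 897615 Pa ≈ 898 kPa.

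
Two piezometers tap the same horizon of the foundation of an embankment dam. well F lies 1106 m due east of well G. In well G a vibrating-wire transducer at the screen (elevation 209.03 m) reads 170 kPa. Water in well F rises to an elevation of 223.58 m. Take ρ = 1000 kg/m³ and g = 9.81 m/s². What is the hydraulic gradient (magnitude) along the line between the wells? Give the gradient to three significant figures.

Pressure head at well G: ψ = P/(ρg) = 170×1000 / (1000 × 9.81) = 17.33 m.
Total head at well G: h = z + ψ = 209.03 + 17.33 = 226.36 m.
Total head at well F: h = 223.58 m (water level in the piezometer is the total head).
Head difference: h(well G) − h(well F) = 226.36 − 223.58 = 2.78 m.
Hydraulic gradient: i = |Δh| / L = 2.78 / 1106 = 0.00251.

i ≈ 0.00251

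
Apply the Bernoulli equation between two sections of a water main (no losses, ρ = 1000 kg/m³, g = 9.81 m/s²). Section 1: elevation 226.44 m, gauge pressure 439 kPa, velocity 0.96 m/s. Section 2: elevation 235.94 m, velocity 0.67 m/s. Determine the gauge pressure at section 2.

Pressure head at 1: ψ₁ = P₁/(ρg) = 439×1000 / (1000 × 9.81) = 44.75 m.
Velocity heads: v₁²/2g = 0.96²/19.62 = 0.047 m; v₂²/2g = 0.67²/19.62 = 0.023 m.
Total head H = z₁ + ψ₁ + v₁²/2g = 226.44 + 44.75 + 0.047 = 271.24 m.
ψ₂ = H − z₂ − v₂²/2g = 271.24 − 235.94 − 0.023 = 35.28 m.
P₂ = ρgψ₂ = 1000 × 9.81 × 35.28 ≈ 346 kPa.

P₂ ≈ 346 kPa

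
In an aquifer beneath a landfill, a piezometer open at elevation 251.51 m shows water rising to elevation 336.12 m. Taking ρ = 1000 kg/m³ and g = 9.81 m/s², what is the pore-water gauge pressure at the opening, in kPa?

Pressure head ψ = h − z = 336.12 − 251.51 = 84.61 m.
P = ρgψ = 1000 × 9.81 × 84.61 = 830024 Pa ≈ 830 kPa.

P ≈ 830 kPa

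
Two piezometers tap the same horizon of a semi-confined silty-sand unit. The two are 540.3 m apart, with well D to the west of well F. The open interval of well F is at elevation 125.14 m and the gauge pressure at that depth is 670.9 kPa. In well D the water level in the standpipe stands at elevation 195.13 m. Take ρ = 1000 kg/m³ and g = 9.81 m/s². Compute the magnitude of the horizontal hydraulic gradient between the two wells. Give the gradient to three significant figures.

i ≈ 0.00296

Pressure head at well F: ψ = P/(ρg) = 670.9×1000 / (1000 × 9.81) = 68.39 m.
Total head at well F: h = z + ψ = 125.14 + 68.39 = 193.53 m.
Total head at well D: h = 195.13 m (water level in the piezometer is the total head).
Head difference: h(well F) − h(well D) = 193.53 − 195.13 = -1.60 m.
Hydraulic gradient: i = |Δh| / L = 1.60 / 540.3 = 0.00296.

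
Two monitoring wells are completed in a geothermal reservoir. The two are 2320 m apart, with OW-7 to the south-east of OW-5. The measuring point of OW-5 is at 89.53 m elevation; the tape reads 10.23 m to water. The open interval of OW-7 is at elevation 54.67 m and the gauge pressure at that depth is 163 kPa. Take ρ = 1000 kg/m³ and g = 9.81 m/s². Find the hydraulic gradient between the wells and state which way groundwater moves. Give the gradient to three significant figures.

Total head at OW-5: h = 89.53 − 10.23 = 79.30 m.
Pressure head at OW-7: ψ = P/(ρg) = 163×1000 / (1000 × 9.81) = 16.62 m.
Total head at OW-7: h = z + ψ = 54.67 + 16.62 = 71.29 m.
Head difference: h(OW-5) − h(OW-7) = 79.30 − 71.29 = 8.01 m.
Hydraulic gradient: i = |Δh| / L = 8.01 / 2320 = 0.00345.
Flow is from higher to lower head: from OW-5 toward OW-7, i.e. toward the south-east.

i ≈ 0.00345; groundwater flows toward the south-east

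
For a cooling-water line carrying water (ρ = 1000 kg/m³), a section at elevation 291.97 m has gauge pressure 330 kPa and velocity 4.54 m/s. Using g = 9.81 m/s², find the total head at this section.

Pressure head ψ = P/(ρg) = 330×1000 / (1000 × 9.81) = 33.64 m.
Velocity head = v²/(2g) = 4.54² / (2 × 9.81) = 1.051 m.
h = z + ψ + v²/(2g) = 291.97 + 33.64 + 1.051 = 326.66 m.

h ≈ 326.66 m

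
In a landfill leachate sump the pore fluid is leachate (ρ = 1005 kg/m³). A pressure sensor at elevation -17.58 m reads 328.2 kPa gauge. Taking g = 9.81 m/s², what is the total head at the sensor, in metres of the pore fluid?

ψ = P/(ρg) = 328.2×1000 / (1005 × 9.81) = 33.29 m.
h = z + ψ = -17.58 + 33.29 = 15.71 m.

h ≈ 15.71 m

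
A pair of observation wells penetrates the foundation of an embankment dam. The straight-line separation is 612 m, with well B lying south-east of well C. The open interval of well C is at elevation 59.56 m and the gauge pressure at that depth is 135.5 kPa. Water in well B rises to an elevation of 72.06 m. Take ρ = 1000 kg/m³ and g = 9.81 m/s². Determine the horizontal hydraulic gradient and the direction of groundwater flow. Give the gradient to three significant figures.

Pressure head at well C: ψ = P/(ρg) = 135.5×1000 / (1000 × 9.81) = 13.81 m.
Total head at well C: h = z + ψ = 59.56 + 13.81 = 73.37 m.
Total head at well B: h = 72.06 m (water level in the piezometer is the total head).
Head difference: h(well C) − h(well B) = 73.37 − 72.06 = 1.31 m.
Hydraulic gradient: i = |Δh| / L = 1.31 / 612 = 0.00214.
Flow is from higher to lower head: from well C toward well B, i.e. toward the south-east.

i ≈ 0.00214; groundwater flows toward the south-east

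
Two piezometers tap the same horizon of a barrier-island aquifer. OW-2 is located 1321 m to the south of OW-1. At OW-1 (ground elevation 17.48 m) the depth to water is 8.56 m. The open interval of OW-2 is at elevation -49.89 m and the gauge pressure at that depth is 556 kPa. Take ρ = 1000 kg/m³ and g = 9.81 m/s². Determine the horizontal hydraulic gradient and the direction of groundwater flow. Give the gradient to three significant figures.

i ≈ 0.00161; groundwater flows toward the south

Total head at OW-1: h = 17.48 − 8.56 = 8.92 m.
Pressure head at OW-2: ψ = P/(ρg) = 556×1000 / (1000 × 9.81) = 56.68 m.
Total head at OW-2: h = z + ψ = -49.89 + 56.68 = 6.79 m.
Head difference: h(OW-1) − h(OW-2) = 8.92 − 6.79 = 2.13 m.
Hydraulic gradient: i = |Δh| / L = 2.13 / 1321 = 0.00161.
Flow is from higher to lower head: from OW-1 toward OW-2, i.e. toward the south.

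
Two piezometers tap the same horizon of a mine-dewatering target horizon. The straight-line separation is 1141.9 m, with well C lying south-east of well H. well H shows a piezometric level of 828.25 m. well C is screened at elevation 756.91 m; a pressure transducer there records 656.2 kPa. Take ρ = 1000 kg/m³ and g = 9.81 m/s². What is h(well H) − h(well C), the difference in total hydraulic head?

Total head at well H: h = 828.25 m (water level in the piezometer is the total head).
Pressure head at well C: ψ = P/(ρg) = 656.2×1000 / (1000 × 9.81) = 66.89 m.
Total head at well C: h = z + ψ = 756.91 + 66.89 = 823.80 m.
Head difference: h(well H) − h(well C) = 828.25 − 823.80 = 4.45 m.

Δh ≈ 4.45 m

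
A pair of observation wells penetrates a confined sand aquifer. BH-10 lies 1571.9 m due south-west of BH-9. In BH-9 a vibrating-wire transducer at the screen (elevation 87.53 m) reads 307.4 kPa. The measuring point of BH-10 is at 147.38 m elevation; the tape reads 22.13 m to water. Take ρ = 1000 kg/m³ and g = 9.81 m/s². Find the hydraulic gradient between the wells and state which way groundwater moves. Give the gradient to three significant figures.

Pressure head at BH-9: ψ = P/(ρg) = 307.4×1000 / (1000 × 9.81) = 31.34 m.
Total head at BH-9: h = z + ψ = 87.53 + 31.34 = 118.87 m.
Total head at BH-10: h = 147.38 − 22.13 = 125.25 m.
Head difference: h(BH-9) − h(BH-10) = 118.87 − 125.25 = -6.38 m.
Hydraulic gradient: i = |Δh| / L = 6.38 / 1571.9 = 0.00406.
Flow is from higher to lower head: from BH-10 toward BH-9, i.e. toward the north-east.

i ≈ 0.00406; groundwater flows toward the north-east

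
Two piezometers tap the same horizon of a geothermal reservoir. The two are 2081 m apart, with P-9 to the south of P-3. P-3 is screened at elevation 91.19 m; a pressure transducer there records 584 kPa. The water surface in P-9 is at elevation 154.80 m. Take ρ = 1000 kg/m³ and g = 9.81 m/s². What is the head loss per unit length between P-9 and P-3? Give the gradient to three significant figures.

Pressure head at P-3: ψ = P/(ρg) = 584×1000 / (1000 × 9.81) = 59.53 m.
Total head at P-3: h = z + ψ = 91.19 + 59.53 = 150.72 m.
Total head at P-9: h = 154.80 m (water level in the piezometer is the total head).
Head difference: h(P-3) − h(P-9) = 150.72 − 154.80 = -4.08 m.
Hydraulic gradient: i = |Δh| / L = 4.08 / 2081 = 0.00196.

i ≈ 0.00196 m/m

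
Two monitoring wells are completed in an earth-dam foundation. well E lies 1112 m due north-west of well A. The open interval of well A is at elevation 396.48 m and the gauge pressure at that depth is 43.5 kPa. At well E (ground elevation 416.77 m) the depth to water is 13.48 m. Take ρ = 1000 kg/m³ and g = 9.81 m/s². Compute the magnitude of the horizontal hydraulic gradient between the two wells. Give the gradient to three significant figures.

Pressure head at well A: ψ = P/(ρg) = 43.5×1000 / (1000 × 9.81) = 4.43 m.
Total head at well A: h = z + ψ = 396.48 + 4.43 = 400.91 m.
Total head at well E: h = 416.77 − 13.48 = 403.29 m.
Head difference: h(well A) − h(well E) = 400.91 − 403.29 = -2.38 m.
Hydraulic gradient: i = |Δh| / L = 2.38 / 1112 = 0.00214.

i ≈ 0.00214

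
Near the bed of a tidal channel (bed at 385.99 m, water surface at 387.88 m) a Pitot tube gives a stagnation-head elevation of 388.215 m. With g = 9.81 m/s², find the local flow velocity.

Near the bed, under hydrostatic conditions, the piezometric head (z + ψ) equals the free-surface elevation, 387.88 m.
Velocity head = total − piezometric = 388.215 − 387.88 = 0.335 m.
v = √(2g·h_v) = √(2 × 9.81 × 0.335) = 2.56 m/s.

v ≈ 2.56 m/s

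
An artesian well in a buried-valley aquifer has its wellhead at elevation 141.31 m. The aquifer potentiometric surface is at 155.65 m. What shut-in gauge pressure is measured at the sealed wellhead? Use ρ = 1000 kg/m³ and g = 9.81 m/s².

Head above the cap: Δh = 155.65 − 141.31 = 14.34 m.
P = ρgΔh = 1000 × 9.81 × 14.34 = 140675 Pa ≈ 141 kPa.

P ≈ 141 kPa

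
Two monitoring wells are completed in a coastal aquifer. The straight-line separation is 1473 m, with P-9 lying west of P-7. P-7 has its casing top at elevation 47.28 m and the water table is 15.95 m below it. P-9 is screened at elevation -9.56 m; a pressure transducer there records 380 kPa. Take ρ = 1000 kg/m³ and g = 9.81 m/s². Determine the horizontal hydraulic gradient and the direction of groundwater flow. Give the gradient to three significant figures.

Total head at P-7: h = 47.28 − 15.95 = 31.33 m.
Pressure head at P-9: ψ = P/(ρg) = 380×1000 / (1000 × 9.81) = 38.74 m.
Total head at P-9: h = z + ψ = -9.56 + 38.74 = 29.18 m.
Head difference: h(P-7) − h(P-9) = 31.33 − 29.18 = 2.15 m.
Hydraulic gradient: i = |Δh| / L = 2.15 / 1473 = 0.00146.
Flow is from higher to lower head: from P-7 toward P-9, i.e. toward the west.

i ≈ 0.00146; groundwater flows toward the west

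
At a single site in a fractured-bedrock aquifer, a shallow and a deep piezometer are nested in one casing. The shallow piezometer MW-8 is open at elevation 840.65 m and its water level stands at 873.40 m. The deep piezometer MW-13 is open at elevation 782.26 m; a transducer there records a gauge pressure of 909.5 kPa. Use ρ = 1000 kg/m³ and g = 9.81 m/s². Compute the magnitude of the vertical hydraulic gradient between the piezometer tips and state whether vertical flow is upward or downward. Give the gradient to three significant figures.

Total head at MW-8: h = 873.40 m (water level in the standpipe).
Pressure head at MW-13: ψ = P/(ρg) = 909.5×1000 / (1000 × 9.81) = 92.71 m.
Total head at MW-13: h = z + ψ = 782.26 + 92.71 = 874.97 m.
Δh = h(MW-8) − h(MW-13) = 873.40 − 874.97 = -1.57 m.
Vertical separation Δz = 840.65 − 782.26 = 58.39 m.
|i_v| = |Δh| / Δz = 1.57 / 58.39 = 0.0269.
Head is higher in the deep piezometer, so vertical flow is upward (discharge condition).

|i_v| ≈ 0.0269; vertical flow is upward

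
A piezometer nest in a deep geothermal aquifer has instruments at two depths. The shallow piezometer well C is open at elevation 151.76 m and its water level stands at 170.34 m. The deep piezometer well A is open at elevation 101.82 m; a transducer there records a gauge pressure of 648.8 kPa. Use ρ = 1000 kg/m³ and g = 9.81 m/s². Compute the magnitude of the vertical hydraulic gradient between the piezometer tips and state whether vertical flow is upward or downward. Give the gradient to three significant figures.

|i_v| ≈ 0.0477; vertical flow is downward

Total head at well C: h = 170.34 m (water level in the standpipe).
Pressure head at well A: ψ = P/(ρg) = 648.8×1000 / (1000 × 9.81) = 66.14 m.
Total head at well A: h = z + ψ = 101.82 + 66.14 = 167.96 m.
Δh = h(well C) − h(well A) = 170.34 − 167.96 = 2.38 m.
Vertical separation Δz = 151.76 − 101.82 = 49.94 m.
|i_v| = |Δh| / Δz = 2.38 / 49.94 = 0.0477.
Head is higher in the shallow piezometer, so vertical flow is downward (recharge condition).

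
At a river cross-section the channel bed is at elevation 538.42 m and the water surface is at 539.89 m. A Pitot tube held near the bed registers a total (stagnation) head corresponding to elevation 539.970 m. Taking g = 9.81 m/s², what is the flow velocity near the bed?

v ≈ 1.25 m/s

Near the bed, under hydrostatic conditions, the piezometric head (z + ψ) equals the free-surface elevation, 539.89 m.
Velocity head = total − piezometric = 539.970 − 539.89 = 0.080 m.
v = √(2g·h_v) = √(2 × 9.81 × 0.080) = 1.25 m/s.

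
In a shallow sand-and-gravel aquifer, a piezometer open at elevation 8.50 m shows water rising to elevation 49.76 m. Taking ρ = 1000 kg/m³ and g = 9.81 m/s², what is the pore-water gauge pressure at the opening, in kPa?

P ≈ 405 kPa

Pressure head ψ = h − z = 49.76 − 8.50 = 41.26 m.
P = ρgψ = 1000 × 9.81 × 41.26 = 404761 Pa ≈ 405 kPa.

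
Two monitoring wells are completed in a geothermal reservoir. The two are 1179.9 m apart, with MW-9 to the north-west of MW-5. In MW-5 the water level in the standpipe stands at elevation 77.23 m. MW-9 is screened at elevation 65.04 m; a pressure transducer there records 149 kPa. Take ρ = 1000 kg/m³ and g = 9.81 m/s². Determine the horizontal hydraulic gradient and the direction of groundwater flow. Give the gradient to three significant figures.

Total head at MW-5: h = 77.23 m (water level in the piezometer is the total head).
Pressure head at MW-9: ψ = P/(ρg) = 149×1000 / (1000 × 9.81) = 15.19 m.
Total head at MW-9: h = z + ψ = 65.04 + 15.19 = 80.23 m.
Head difference: h(MW-5) − h(MW-9) = 77.23 − 80.23 = -3.00 m.
Hydraulic gradient: i = |Δh| / L = 3.00 / 1179.9 = 0.00254.
Flow is from higher to lower head: from MW-9 toward MW-5, i.e. toward the south-east.

i ≈ 0.00254; groundwater flows toward the south-east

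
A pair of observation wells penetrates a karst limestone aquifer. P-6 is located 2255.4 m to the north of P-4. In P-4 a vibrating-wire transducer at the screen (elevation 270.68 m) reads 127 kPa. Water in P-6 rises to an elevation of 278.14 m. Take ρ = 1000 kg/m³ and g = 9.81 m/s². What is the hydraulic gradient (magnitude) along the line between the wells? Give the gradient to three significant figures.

Pressure head at P-4: ψ = P/(ρg) = 127×1000 / (1000 × 9.81) = 12.95 m.
Total head at P-4: h = z + ψ = 270.68 + 12.95 = 283.63 m.
Total head at P-6: h = 278.14 m (water level in the piezometer is the total head).
Head difference: h(P-4) − h(P-6) = 283.63 − 278.14 = 5.49 m.
Hydraulic gradient: i = |Δh| / L = 5.49 / 2255.4 = 0.00243.

i ≈ 0.00243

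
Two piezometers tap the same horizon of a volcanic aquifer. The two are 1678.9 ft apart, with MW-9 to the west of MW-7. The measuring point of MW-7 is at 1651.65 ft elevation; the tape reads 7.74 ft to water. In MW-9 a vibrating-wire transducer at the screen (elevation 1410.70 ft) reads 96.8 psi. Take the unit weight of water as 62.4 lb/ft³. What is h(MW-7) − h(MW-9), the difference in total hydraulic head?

Total head at MW-7: h = 1651.65 − 7.74 = 1643.91 ft.
Pressure head at MW-9: ψ = 144·P/γ = 144 × 96.8 / 62.4 = 223.38 ft.
Total head at MW-9: h = z + ψ = 1410.70 + 223.38 = 1634.08 ft.
Head difference: h(MW-7) − h(MW-9) = 1643.91 − 1634.08 = 9.83 ft.

Δh ≈ 9.83 ft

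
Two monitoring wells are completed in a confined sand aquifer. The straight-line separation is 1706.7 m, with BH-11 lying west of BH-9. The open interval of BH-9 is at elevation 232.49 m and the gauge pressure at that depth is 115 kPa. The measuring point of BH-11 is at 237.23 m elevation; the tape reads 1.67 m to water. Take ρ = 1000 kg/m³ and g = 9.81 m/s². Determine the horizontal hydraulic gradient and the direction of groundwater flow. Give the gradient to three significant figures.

i ≈ 0.00507; groundwater flows toward the west

Pressure head at BH-9: ψ = P/(ρg) = 115×1000 / (1000 × 9.81) = 11.72 m.
Total head at BH-9: h = z + ψ = 232.49 + 11.72 = 244.21 m.
Total head at BH-11: h = 237.23 − 1.67 = 235.56 m.
Head difference: h(BH-9) − h(BH-11) = 244.21 − 235.56 = 8.65 m.
Hydraulic gradient: i = |Δh| / L = 8.65 / 1706.7 = 0.00507.
Flow is from higher to lower head: from BH-9 toward BH-11, i.e. toward the west.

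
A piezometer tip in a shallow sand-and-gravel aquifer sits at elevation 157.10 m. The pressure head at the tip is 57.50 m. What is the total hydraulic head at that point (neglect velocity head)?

h ≈ 214.60 m

h = z + ψ = 157.10 + 57.50 = 214.60 m.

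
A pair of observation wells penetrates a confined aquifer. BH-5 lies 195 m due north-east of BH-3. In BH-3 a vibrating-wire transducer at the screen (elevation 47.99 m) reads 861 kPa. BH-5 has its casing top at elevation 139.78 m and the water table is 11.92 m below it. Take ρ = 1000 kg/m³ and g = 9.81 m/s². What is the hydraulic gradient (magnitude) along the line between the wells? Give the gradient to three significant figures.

Pressure head at BH-3: ψ = P/(ρg) = 861×1000 / (1000 × 9.81) = 87.77 m.
Total head at BH-3: h = z + ψ = 47.99 + 87.77 = 135.76 m.
Total head at BH-5: h = 139.78 − 11.92 = 127.86 m.
Head difference: h(BH-3) − h(BH-5) = 135.76 − 127.86 = 7.90 m.
Hydraulic gradient: i = |Δh| / L = 7.90 / 195 = 0.0405.

i ≈ 0.0405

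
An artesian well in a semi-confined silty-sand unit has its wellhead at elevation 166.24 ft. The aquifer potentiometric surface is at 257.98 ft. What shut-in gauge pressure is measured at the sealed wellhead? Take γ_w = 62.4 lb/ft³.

Head above the cap: Δh = 257.98 − 166.24 = 91.74 ft.
P = γΔh/144 = 62.4 × 91.74 / 144 = 39.8 psi.

P ≈ 39.8 psi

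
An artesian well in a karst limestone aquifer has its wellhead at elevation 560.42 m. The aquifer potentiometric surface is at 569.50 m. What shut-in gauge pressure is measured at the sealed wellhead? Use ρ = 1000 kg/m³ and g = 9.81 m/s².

P ≈ 89.1 kPa

Head above the cap: Δh = 569.50 − 560.42 = 9.08 m.
P = ρgΔh = 1000 × 9.81 × 9.08 = 89075 Pa ≈ 89.1 kPa.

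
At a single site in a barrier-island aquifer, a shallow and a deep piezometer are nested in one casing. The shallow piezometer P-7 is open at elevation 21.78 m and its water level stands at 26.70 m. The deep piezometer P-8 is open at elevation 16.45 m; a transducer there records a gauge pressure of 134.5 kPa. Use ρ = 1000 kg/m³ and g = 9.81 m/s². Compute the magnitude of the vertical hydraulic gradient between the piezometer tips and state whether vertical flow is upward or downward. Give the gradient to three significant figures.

Total head at P-7: h = 26.70 m (water level in the standpipe).
Pressure head at P-8: ψ = P/(ρg) = 134.5×1000 / (1000 × 9.81) = 13.71 m.
Total head at P-8: h = z + ψ = 16.45 + 13.71 = 30.16 m.
Δh = h(P-7) − h(P-8) = 26.70 − 30.16 = -3.46 m.
Vertical separation Δz = 21.78 − 16.45 = 5.33 m.
|i_v| = |Δh| / Δz = 3.46 / 5.33 = 0.649.
Head is higher in the deep piezometer, so vertical flow is upward (discharge condition).

|i_v| ≈ 0.649; vertical flow is upward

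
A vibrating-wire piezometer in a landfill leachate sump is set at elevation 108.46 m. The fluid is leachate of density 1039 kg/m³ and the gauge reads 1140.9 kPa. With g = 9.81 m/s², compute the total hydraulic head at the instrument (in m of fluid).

ψ = P/(ρg) = 1140.9×1000 / (1039 × 9.81) = 111.93 m.
h = z + ψ = 108.46 + 111.93 = 220.39 m.

h ≈ 220.39 m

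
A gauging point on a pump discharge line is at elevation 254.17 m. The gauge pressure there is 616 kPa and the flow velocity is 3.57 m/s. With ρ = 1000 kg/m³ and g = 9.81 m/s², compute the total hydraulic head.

h ≈ 317.61 m

Pressure head ψ = P/(ρg) = 616×1000 / (1000 × 9.81) = 62.79 m.
Velocity head = v²/(2g) = 3.57² / (2 × 9.81) = 0.650 m.
h = z + ψ + v²/(2g) = 254.17 + 62.79 + 0.650 = 317.61 m.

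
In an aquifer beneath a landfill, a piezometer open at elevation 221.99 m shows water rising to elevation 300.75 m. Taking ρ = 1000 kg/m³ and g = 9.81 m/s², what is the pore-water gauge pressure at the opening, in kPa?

Pressure head ψ = h − z = 300.75 − 221.99 = 78.76 m.
P = ρgψ = 1000 × 9.81 × 78.76 = 772636 Pa ≈ 773 kPa.

P ≈ 773 kPa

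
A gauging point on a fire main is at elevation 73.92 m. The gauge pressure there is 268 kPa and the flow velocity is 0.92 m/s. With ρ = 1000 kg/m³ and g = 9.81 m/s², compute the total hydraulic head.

h ≈ 101.28 m

Pressure head ψ = P/(ρg) = 268×1000 / (1000 × 9.81) = 27.32 m.
Velocity head = v²/(2g) = 0.92² / (2 × 9.81) = 0.043 m.
h = z + ψ + v²/(2g) = 73.92 + 27.32 + 0.043 = 101.28 m.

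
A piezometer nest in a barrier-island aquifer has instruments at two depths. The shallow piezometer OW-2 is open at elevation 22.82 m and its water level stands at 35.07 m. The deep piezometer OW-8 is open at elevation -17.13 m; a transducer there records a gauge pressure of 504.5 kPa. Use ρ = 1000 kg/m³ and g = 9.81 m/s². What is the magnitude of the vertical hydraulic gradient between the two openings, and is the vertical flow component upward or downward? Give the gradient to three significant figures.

|i_v| ≈ 0.0193; vertical flow is downward

Total head at OW-2: h = 35.07 m (water level in the standpipe).
Pressure head at OW-8: ψ = P/(ρg) = 504.5×1000 / (1000 × 9.81) = 51.43 m.
Total head at OW-8: h = z + ψ = -17.13 + 51.43 = 34.30 m.
Δh = h(OW-2) − h(OW-8) = 35.07 − 34.30 = 0.77 m.
Vertical separation Δz = 22.82 − (-17.13) = 39.95 m.
|i_v| = |Δh| / Δz = 0.77 / 39.95 = 0.0193.
Head is higher in the shallow piezometer, so vertical flow is downward (recharge condition).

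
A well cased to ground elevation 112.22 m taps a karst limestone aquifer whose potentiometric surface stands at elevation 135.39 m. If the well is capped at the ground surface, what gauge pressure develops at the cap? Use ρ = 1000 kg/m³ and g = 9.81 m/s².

Head above the cap: Δh = 135.39 − 112.22 = 23.17 m.
P = ρgΔh = 1000 × 9.81 × 23.17 = 227298 Pa ≈ 227 kPa.

P ≈ 227 kPa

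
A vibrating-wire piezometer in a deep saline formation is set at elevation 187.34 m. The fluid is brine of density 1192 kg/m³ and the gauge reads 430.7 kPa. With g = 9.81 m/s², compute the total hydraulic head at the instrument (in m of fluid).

ψ = P/(ρg) = 430.7×1000 / (1192 × 9.81) = 36.83 m.
h = z + ψ = 187.34 + 36.83 = 224.17 m.

h ≈ 224.17 m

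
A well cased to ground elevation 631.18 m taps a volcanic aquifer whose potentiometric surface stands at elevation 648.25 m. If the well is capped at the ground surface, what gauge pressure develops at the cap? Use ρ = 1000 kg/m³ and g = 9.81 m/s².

Head above the cap: Δh = 648.25 − 631.18 = 17.07 m.
P = ρgΔh = 1000 × 9.81 × 17.07 = 167457 Pa ≈ 167 kPa.

P ≈ 167 kPa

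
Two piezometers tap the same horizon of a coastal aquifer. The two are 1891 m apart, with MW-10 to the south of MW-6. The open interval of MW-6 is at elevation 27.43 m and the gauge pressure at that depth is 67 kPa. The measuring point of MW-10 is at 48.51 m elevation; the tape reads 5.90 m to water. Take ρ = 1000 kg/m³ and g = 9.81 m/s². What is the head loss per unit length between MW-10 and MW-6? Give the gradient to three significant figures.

i ≈ 0.00442 m/m

Pressure head at MW-6: ψ = P/(ρg) = 67×1000 / (1000 × 9.81) = 6.83 m.
Total head at MW-6: h = z + ψ = 27.43 + 6.83 = 34.26 m.
Total head at MW-10: h = 48.51 − 5.90 = 42.61 m.
Head difference: h(MW-6) − h(MW-10) = 34.26 − 42.61 = -8.35 m.
Hydraulic gradient: i = |Δh| / L = 8.35 / 1891 = 0.00442.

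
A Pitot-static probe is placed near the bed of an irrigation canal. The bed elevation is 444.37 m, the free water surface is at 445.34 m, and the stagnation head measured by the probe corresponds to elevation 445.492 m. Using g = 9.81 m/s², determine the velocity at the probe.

v ≈ 1.73 m/s

Near the bed, under hydrostatic conditions, the piezometric head (z + ψ) equals the free-surface elevation, 445.34 m.
Velocity head = total − piezometric = 445.492 − 445.34 = 0.152 m.
v = √(2g·h_v) = √(2 × 9.81 × 0.152) = 1.73 m/s.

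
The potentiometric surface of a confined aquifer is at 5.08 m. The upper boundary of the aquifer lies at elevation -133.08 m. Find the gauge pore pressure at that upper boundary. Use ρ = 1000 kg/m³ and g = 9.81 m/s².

Pressure head at the aquifer top: ψ = h − z = 5.08 − (-133.08) = 138.16 m.
P = ρgψ = 1000 × 9.81 × 138.16 = 1355350 Pa ≈ 1360 kPa.

P ≈ 1360 kPa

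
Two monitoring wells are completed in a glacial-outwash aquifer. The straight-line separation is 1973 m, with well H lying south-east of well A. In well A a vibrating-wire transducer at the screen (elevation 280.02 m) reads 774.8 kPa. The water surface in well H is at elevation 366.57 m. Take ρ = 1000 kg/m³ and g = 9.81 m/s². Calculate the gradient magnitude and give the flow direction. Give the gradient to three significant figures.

i ≈ 0.00384; groundwater flows toward the north-west

Pressure head at well A: ψ = P/(ρg) = 774.8×1000 / (1000 × 9.81) = 78.98 m.
Total head at well A: h = z + ψ = 280.02 + 78.98 = 359.00 m.
Total head at well H: h = 366.57 m (water level in the piezometer is the total head).
Head difference: h(well A) − h(well H) = 359.00 − 366.57 = -7.57 m.
Hydraulic gradient: i = |Δh| / L = 7.57 / 1973 = 0.00384.
Flow is from higher to lower head: from well H toward well A, i.e. toward the north-west.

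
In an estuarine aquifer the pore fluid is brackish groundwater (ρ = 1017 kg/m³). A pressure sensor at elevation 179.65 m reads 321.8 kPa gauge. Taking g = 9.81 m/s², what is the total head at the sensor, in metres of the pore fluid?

ψ = P/(ρg) = 321.8×1000 / (1017 × 9.81) = 32.25 m.
h = z + ψ = 179.65 + 32.25 = 211.90 m.

h ≈ 211.90 m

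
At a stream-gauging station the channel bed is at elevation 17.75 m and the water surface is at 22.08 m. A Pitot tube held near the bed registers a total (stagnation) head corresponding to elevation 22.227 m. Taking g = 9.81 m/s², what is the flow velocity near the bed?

v ≈ 1.70 m/s

Near the bed, under hydrostatic conditions, the piezometric head (z + ψ) equals the free-surface elevation, 22.08 m.
Velocity head = total − piezometric = 22.227 − 22.08 = 0.147 m.
v = √(2g·h_v) = √(2 × 9.81 × 0.147) = 1.70 m/s.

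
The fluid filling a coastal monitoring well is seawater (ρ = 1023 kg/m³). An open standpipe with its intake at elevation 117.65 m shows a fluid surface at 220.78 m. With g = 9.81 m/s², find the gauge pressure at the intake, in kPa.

Pressure head ψ = h − z = 220.78 − 117.65 = 103.13 m.
P = ρgψ = 1023 × 9.81 × 103.13 = 1034975 Pa ≈ 1030 kPa.

P ≈ 1030 kPa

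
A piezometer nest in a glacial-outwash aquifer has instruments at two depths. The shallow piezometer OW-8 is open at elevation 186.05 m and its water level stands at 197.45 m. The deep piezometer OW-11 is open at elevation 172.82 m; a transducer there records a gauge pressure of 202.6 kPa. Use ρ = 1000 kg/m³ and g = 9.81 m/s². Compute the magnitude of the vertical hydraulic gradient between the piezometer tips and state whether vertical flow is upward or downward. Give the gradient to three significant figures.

|i_v| ≈ 0.301; vertical flow is downward

Total head at OW-8: h = 197.45 m (water level in the standpipe).
Pressure head at OW-11: ψ = P/(ρg) = 202.6×1000 / (1000 × 9.81) = 20.65 m.
Total head at OW-11: h = z + ψ = 172.82 + 20.65 = 193.47 m.
Δh = h(OW-8) − h(OW-11) = 197.45 − 193.47 = 3.98 m.
Vertical separation Δz = 186.05 − 172.82 = 13.23 m.
|i_v| = |Δh| / Δz = 3.98 / 13.23 = 0.301.
Head is higher in the shallow piezometer, so vertical flow is downward (recharge condition).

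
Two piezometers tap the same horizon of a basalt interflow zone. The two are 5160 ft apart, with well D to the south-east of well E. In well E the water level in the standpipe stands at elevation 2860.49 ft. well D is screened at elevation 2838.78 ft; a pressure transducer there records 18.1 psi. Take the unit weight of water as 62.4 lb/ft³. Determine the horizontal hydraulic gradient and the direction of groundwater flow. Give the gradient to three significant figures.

i ≈ 0.00389; groundwater flows toward the north-west

Total head at well E: h = 2860.49 ft (water level in the piezometer is the total head).
Pressure head at well D: ψ = 144·P/γ = 144 × 18.1 / 62.4 = 41.77 ft.
Total head at well D: h = z + ψ = 2838.78 + 41.77 = 2880.55 ft.
Head difference: h(well E) − h(well D) = 2860.49 − 2880.55 = -20.06 ft.
Hydraulic gradient: i = |Δh| / L = 20.06 / 5160 = 0.00389.
Flow is from higher to lower head: from well D toward well E, i.e. toward the north-west.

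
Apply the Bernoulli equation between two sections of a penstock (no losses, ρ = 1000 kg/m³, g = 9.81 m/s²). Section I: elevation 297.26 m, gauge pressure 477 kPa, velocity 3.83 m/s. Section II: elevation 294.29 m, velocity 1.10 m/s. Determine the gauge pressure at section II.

P₂ ≈ 513 kPa

Pressure head at I: ψ₁ = P₁/(ρg) = 477×1000 / (1000 × 9.81) = 48.62 m.
Velocity heads: v₁²/2g = 3.83²/19.62 = 0.748 m; v₂²/2g = 1.10²/19.62 = 0.062 m.
Total head H = z₁ + ψ₁ + v₁²/2g = 297.26 + 48.62 + 0.748 = 346.63 m.
ψ₂ = H − z₂ − v₂²/2g = 346.63 − 294.29 − 0.062 = 52.28 m.
P₂ = ρgψ₂ = 1000 × 9.81 × 52.28 ≈ 513 kPa.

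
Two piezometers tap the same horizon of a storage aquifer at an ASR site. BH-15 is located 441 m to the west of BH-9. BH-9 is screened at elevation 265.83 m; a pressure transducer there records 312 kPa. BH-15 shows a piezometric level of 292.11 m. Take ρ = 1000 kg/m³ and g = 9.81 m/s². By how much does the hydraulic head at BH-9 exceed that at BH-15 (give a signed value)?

Pressure head at BH-9: ψ = P/(ρg) = 312×1000 / (1000 × 9.81) = 31.80 m.
Total head at BH-9: h = z + ψ = 265.83 + 31.80 = 297.63 m.
Total head at BH-15: h = 292.11 m (water level in the piezometer is the total head).
Head difference: h(BH-9) − h(BH-15) = 297.63 − 292.11 = 5.52 m.

Δh ≈ 5.52 m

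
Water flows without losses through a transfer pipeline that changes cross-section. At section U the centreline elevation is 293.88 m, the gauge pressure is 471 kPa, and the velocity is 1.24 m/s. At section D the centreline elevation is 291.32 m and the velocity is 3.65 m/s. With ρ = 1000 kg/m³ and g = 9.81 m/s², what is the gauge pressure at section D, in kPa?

Pressure head at U: ψ₁ = P₁/(ρg) = 471×1000 / (1000 × 9.81) = 48.01 m.
Velocity heads: v₁²/2g = 1.24²/19.62 = 0.078 m; v₂²/2g = 3.65²/19.62 = 0.679 m.
Total head H = z₁ + ψ₁ + v₁²/2g = 293.88 + 48.01 + 0.078 = 341.97 m.
ψ₂ = H − z₂ − v₂²/2g = 341.97 − 291.32 − 0.679 = 49.97 m.
P₂ = ρgψ₂ = 1000 × 9.81 × 49.97 ≈ 490 kPa.

P₂ ≈ 490 kPa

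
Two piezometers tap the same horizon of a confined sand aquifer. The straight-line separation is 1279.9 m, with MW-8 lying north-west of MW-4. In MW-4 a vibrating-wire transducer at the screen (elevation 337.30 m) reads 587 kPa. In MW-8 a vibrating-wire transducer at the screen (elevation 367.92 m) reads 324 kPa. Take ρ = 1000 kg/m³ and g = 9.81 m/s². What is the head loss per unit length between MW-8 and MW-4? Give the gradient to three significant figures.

Pressure head at MW-4: ψ = P/(ρg) = 587×1000 / (1000 × 9.81) = 59.84 m.
Total head at MW-4: h = z + ψ = 337.30 + 59.84 = 397.14 m.
Pressure head at MW-8: ψ = P/(ρg) = 324×1000 / (1000 × 9.81) = 33.03 m.
Total head at MW-8: h = z + ψ = 367.92 + 33.03 = 400.95 m.
Head difference: h(MW-4) − h(MW-8) = 397.14 − 400.95 = -3.81 m.
Hydraulic gradient: i = |Δh| / L = 3.81 / 1279.9 = 0.00298.

i ≈ 0.00298 m/m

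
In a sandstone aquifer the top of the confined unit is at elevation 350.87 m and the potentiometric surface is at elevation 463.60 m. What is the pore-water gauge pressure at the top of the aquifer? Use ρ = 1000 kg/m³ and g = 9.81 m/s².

Pressure head at the aquifer top: ψ = h − z = 463.60 − 350.87 = 112.73 m.
P = ρgψ = 1000 × 9.81 × 112.73 = 1105881 Pa ≈ 1110 kPa.

P ≈ 1110 kPa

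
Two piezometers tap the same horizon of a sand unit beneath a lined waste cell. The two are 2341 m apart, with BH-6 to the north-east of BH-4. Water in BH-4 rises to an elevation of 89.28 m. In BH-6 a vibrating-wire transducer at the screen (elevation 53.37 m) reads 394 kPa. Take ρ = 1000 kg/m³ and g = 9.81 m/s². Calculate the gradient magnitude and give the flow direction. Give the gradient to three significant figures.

i ≈ 0.00182; groundwater flows toward the south-west

Total head at BH-4: h = 89.28 m (water level in the piezometer is the total head).
Pressure head at BH-6: ψ = P/(ρg) = 394×1000 / (1000 × 9.81) = 40.16 m.
Total head at BH-6: h = z + ψ = 53.37 + 40.16 = 93.53 m.
Head difference: h(BH-4) − h(BH-6) = 89.28 − 93.53 = -4.25 m.
Hydraulic gradient: i = |Δh| / L = 4.25 / 2341 = 0.00182.
Flow is from higher to lower head: from BH-6 toward BH-4, i.e. toward the south-west.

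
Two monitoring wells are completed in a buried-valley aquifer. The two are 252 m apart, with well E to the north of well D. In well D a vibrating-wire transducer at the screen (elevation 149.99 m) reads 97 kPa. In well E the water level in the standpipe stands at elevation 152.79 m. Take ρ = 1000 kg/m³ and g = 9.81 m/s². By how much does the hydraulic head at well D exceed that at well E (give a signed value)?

Pressure head at well D: ψ = P/(ρg) = 97×1000 / (1000 × 9.81) = 9.89 m.
Total head at well D: h = z + ψ = 149.99 + 9.89 = 159.88 m.
Total head at well E: h = 152.79 m (water level in the piezometer is the total head).
Head difference: h(well D) − h(well E) = 159.88 − 152.79 = 7.09 m.

Δh ≈ 7.09 m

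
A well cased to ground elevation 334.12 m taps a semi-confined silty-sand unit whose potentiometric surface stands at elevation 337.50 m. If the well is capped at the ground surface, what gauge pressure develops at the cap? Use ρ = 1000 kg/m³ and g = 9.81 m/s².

Head above the cap: Δh = 337.50 − 334.12 = 3.38 m.
P = ρgΔh = 1000 × 9.81 × 3.38 = 33158 Pa ≈ 33.2 kPa.

P ≈ 33.2 kPa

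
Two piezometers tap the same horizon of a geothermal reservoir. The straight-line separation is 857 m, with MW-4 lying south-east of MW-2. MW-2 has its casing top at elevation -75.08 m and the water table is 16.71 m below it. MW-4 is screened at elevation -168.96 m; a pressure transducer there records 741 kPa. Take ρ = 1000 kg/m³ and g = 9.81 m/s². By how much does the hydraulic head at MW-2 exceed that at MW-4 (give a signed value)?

Total head at MW-2: h = -75.08 − 16.71 = -91.79 m.
Pressure head at MW-4: ψ = P/(ρg) = 741×1000 / (1000 × 9.81) = 75.54 m.
Total head at MW-4: h = z + ψ = -168.96 + 75.54 = -93.42 m.
Head difference: h(MW-2) − h(MW-4) = -91.79 − (-93.42) = 1.63 m.

Δh ≈ 1.63 m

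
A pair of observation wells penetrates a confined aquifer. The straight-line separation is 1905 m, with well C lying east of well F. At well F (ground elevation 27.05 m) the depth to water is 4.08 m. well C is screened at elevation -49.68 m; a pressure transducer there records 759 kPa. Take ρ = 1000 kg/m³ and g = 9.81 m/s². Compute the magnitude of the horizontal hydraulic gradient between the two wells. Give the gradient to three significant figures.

Total head at well F: h = 27.05 − 4.08 = 22.97 m.
Pressure head at well C: ψ = P/(ρg) = 759×1000 / (1000 × 9.81) = 77.37 m.
Total head at well C: h = z + ψ = -49.68 + 77.37 = 27.69 m.
Head difference: h(well F) − h(well C) = 22.97 − 27.69 = -4.72 m.
Hydraulic gradient: i = |Δh| / L = 4.72 / 1905 = 0.00248.

i ≈ 0.00248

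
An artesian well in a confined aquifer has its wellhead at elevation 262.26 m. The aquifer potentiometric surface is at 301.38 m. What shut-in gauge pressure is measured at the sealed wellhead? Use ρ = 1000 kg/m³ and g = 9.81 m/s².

Head above the cap: Δh = 301.38 − 262.26 = 39.12 m.
P = ρgΔh = 1000 × 9.81 × 39.12 = 383767 Pa ≈ 384 kPa.

P ≈ 384 kPa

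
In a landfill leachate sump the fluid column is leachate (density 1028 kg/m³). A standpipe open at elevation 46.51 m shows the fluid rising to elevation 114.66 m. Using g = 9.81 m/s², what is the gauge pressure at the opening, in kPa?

P ≈ 687 kPa

Pressure head ψ = h − z = 114.66 − 46.51 = 68.15 m.
P = ρgψ = 1028 × 9.81 × 68.15 = 687271 Pa ≈ 687 kPa.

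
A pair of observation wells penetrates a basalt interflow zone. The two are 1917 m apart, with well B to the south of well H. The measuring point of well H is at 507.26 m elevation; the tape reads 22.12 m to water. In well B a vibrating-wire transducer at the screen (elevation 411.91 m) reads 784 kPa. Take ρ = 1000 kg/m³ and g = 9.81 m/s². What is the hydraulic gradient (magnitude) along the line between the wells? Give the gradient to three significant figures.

i ≈ 0.00349

Total head at well H: h = 507.26 − 22.12 = 485.14 m.
Pressure head at well B: ψ = P/(ρg) = 784×1000 / (1000 × 9.81) = 79.92 m.
Total head at well B: h = z + ψ = 411.91 + 79.92 = 491.83 m.
Head difference: h(well H) − h(well B) = 485.14 − 491.83 = -6.69 m.
Hydraulic gradient: i = |Δh| / L = 6.69 / 1917 = 0.00349.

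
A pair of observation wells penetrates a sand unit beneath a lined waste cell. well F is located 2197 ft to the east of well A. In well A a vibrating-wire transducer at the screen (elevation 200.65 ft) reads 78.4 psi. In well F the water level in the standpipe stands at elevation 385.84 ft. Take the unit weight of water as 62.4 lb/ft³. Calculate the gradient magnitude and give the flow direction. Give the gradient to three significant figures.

Pressure head at well A: ψ = 144·P/γ = 144 × 78.4 / 62.4 = 180.92 ft.
Total head at well A: h = z + ψ = 200.65 + 180.92 = 381.57 ft.
Total head at well F: h = 385.84 ft (water level in the piezometer is the total head).
Head difference: h(well A) − h(well F) = 381.57 − 385.84 = -4.27 ft.
Hydraulic gradient: i = |Δh| / L = 4.27 / 2197 = 0.00194.
Flow is from higher to lower head: from well F toward well A, i.e. toward the west.

i ≈ 0.00194; groundwater flows toward the west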